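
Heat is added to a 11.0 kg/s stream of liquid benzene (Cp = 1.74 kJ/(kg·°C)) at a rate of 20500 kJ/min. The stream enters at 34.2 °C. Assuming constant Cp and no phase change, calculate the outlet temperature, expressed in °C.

Q = 20500 kJ/min = 341.67 kJ/s
ΔT = Q/(ṁ·Cp) = 341.67/(11.0×1.74) = 17.851 K
T_out = 34.2 + 17.851 = 52.051 °C

T_out = 52.1 °C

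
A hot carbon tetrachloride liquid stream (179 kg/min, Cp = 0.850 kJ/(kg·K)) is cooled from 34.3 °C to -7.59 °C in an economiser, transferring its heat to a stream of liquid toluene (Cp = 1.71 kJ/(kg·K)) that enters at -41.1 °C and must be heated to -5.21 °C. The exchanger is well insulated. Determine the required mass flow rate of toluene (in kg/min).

Heat released by hot stream: Q = 179 × 0.850 × (34.3 − -7.59) = 6373.6 kJ/min
Energy balance on cold side (adiabatic exchanger): Q = ṁ_c·Cp_c·(T_c,out − T_c,in)
ṁ_c = 6373.6 / [1.71 × (-5.21 − -41.1)] = 103.85 kg/min

ṁ_c = 104 kg/min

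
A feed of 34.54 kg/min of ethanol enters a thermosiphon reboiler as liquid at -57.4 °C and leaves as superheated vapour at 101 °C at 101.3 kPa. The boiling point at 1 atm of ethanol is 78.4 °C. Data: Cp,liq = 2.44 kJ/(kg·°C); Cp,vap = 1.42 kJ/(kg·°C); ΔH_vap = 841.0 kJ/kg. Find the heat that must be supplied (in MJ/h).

Q = 2500 MJ/h

liquid -57.4→78.4 °C: 331.35 kJ/kg
vaporisation at 78.4 °C: 841 kJ/kg
vapour 78.4→101 °C: 32.092 kJ/kg
Δh = 331.35 + 841 + 32.092 = 1204.4 kJ/kg
Q = ṁ·Δh = 34.54 kg/min × 1204.4 kJ/kg = 41601 kJ/min
|Q| = 693.36 kW = 2496.1 MJ/h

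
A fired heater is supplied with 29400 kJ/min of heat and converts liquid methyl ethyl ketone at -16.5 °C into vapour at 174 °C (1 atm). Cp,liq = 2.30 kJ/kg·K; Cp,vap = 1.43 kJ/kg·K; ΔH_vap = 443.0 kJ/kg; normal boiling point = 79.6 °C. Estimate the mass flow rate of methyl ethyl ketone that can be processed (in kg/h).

Δh = 2.30×(79.6−-16.5) + 443.0 + 1.43×(174−79.6) = 799.02 kJ/kg
Q = 29400 kJ/min = 490 kJ/s = 1.764e+06 kJ/h
ṁ = Q/Δh = 1.764e+06 / 799.02 = 2207.7 kg/h

ṁ = 2210 kg/h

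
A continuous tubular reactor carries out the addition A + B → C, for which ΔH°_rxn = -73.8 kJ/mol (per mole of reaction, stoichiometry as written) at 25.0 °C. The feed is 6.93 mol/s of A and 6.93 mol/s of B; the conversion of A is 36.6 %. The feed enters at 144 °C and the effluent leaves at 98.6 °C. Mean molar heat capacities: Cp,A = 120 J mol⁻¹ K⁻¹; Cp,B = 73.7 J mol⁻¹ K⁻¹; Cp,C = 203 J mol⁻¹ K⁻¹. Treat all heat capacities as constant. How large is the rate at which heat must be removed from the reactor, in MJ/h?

Extent of reaction ξ = 0.366 × 6.93 = 2.5364 mol/s
Reaction term: ξ·ΔH°_rxn = 2.5364 × -73.8 = -187.18 kJ/s
Sensible, feed 144→25 °C: -159.74 kJ/s
Outlet flows (mol/s): A 4.3936, B 4.3936, C 2.5364
Sensible, products 25→98.6 °C: 100.53 kJ/s
Q = ΔH = -246.39 kJ/s = -246.39 kW
Heat removed = 887.01 MJ/h

Q_out = 887 MJ/h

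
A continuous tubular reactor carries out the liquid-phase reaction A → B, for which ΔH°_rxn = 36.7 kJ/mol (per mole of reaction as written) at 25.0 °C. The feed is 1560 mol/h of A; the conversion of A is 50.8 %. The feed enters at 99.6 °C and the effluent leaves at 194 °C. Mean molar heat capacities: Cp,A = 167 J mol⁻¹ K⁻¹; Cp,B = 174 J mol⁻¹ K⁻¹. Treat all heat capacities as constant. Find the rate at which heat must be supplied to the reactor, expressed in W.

Extent of reaction ξ = 0.508 × 1560 = 792.48 mol/h
Reaction term: ξ·ΔH°_rxn = 792.48 × 36.7 = 29084 kJ/h
Sensible, feed 99.6→25 °C: -19435 kJ/h
Outlet flows (mol/h): A 767.52, B 792.48
Sensible, products 25→194 °C: 44965 kJ/h
Q = ΔH = 54615 kJ/h = 15.171 kW
Heat supplied = 15171 W

Q_in = 15200 W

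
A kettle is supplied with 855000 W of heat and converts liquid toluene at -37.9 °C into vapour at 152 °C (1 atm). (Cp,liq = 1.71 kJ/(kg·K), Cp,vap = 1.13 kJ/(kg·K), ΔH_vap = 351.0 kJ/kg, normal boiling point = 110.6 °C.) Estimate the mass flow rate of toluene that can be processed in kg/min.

ṁ = 78.7 kg/min

Δh = 1.71×(110.6−-37.9) + 351.0 + 1.13×(152−110.6) = 651.72 kJ/kg
Q = 855000 W = 855 kJ/s = 51300 kJ/min
ṁ = Q/Δh = 51300 / 651.72 = 78.715 kg/min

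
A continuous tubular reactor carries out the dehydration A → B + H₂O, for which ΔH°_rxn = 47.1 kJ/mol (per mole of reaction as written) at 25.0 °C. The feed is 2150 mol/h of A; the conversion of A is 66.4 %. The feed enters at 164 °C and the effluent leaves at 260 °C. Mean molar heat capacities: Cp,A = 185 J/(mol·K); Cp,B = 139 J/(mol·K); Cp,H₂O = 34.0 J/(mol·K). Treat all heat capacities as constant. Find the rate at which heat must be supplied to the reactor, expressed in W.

Q_in = 28200 W

Extent of reaction ξ = 0.664 × 2150 = 1427.6 mol/h
Reaction term: ξ·ΔH°_rxn = 1427.6 × 47.1 = 67240 kJ/h
Sensible, feed 164→25 °C: -55287 kJ/h
Outlet flows (mol/h): A 722.4, B 1427.6, H₂O 1427.6
Sensible, products 25→260 °C: 89445 kJ/h
Q = ΔH = 101400 kJ/h = 28.166 kW
Heat supplied = 28166 W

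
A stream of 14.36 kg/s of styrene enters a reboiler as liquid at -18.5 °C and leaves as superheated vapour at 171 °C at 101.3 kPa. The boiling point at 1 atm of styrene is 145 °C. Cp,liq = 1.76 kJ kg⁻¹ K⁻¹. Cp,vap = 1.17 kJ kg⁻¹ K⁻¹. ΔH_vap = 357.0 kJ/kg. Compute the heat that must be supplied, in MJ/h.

liquid -18.5→145 °C: 287.76 kJ/kg
vaporisation at 145 °C: 357 kJ/kg
vapour 145→171 °C: 30.42 kJ/kg
Δh = 287.76 + 357 + 30.42 = 675.18 kJ/kg
Q = ṁ·Δh = 14.36 kg/s × 675.18 kJ/kg = 9695.6 kJ/s
|Q| = 9695.6 kW = 34904 MJ/h

Q = 34900 MJ/h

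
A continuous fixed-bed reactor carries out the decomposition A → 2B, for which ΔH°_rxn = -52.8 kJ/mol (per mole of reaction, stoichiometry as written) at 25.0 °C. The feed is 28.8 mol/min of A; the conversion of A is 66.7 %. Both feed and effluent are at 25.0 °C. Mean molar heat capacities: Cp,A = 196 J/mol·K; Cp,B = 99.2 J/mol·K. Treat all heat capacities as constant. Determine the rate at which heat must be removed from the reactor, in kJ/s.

Q_out = 16.9 kJ/s

Extent of reaction ξ = 0.667 × 28.8 = 19.21 mol/min
Reaction term: ξ·ΔH°_rxn = 19.21 × -52.8 = -1014.3 kJ/min
Q = ΔH = -1014.3 kJ/min = -16.904 kW
Heat removed = 16.904 kJ/s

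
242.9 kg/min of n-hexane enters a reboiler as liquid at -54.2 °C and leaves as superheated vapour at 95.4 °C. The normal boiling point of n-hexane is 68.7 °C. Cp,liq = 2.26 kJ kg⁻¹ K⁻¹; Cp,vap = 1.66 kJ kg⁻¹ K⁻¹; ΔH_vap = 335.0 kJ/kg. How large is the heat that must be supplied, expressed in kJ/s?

Q = 2660 kJ/s

liquid -54.2→68.7 °C: 277.75 kJ/kg
vaporisation at 68.7 °C: 335 kJ/kg
vapour 68.7→95.4 °C: 44.322 kJ/kg
Δh = 277.75 + 335 + 44.322 = 657.08 kJ/kg
Q = ṁ·Δh = 242.9 kg/min × 657.08 kJ/kg = 159600 kJ/min
|Q| = 2660.1 kW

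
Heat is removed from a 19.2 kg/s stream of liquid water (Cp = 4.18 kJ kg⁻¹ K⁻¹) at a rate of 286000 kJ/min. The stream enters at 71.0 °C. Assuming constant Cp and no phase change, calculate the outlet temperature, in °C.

T_out = 11.6 °C

Q = 286000 kJ/min = 4766.7 kJ/s
ΔT = Q/(ṁ·Cp) = 4766.7/(19.2×4.18) = 59.393 K
T_out = 71.0 − 59.393 = 11.607 °C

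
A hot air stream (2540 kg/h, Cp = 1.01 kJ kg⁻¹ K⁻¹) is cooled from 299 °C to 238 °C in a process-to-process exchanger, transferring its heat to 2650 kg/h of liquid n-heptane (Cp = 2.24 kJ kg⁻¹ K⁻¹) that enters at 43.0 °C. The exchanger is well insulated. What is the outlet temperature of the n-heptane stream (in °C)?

Heat released by hot stream: Q = 2540 × 1.01 × (299 − 238) = 156490 kJ/h
Energy balance on cold side (adiabatic exchanger): Q = ṁ_c·Cp_c·(T_c,out − T_c,in)
T_c,out = 43.0 + 156490/(2650 × 2.24) = 69.363 °C

T_c,out = 69.4 °C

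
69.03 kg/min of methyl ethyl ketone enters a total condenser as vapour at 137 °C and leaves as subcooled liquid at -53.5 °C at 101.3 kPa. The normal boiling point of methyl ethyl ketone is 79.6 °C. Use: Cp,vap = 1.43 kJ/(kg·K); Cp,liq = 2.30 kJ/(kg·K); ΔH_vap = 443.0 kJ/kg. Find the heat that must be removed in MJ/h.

vapour 137→79.6 °C: -82.082 kJ/kg
condensation at 79.6 °C: -443 kJ/kg
liquid 79.6→-53.5 °C: -306.13 kJ/kg
Δh = -82.082 + -443 + -306.13 = -831.21 kJ/kg
Q = ṁ·Δh = 69.03 kg/min × -831.21 kJ/kg = -57379 kJ/min
|Q| = 956.31 kW = 3442.7 MJ/h

Q_c = 3440 MJ/h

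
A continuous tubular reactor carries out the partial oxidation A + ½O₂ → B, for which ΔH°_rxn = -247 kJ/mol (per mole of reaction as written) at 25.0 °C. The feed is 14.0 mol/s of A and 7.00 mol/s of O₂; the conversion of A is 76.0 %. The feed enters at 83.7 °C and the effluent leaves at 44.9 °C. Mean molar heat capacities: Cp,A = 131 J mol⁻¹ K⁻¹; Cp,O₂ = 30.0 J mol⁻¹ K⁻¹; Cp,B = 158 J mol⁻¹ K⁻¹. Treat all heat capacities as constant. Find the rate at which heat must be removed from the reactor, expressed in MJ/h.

Q_out = 9740 MJ/h

Extent of reaction ξ = 0.760 × 14.0 = 10.64 mol/s
Reaction term: ξ·ΔH°_rxn = 10.64 × -247 = -2628.1 kJ/s
Sensible, feed 83.7→25 °C: -119.98 kJ/s
Outlet flows (mol/s): A 3.36, O₂ 1.68, B 10.64
Sensible, products 25→44.9 °C: 43.216 kJ/s
Q = ΔH = -2704.8 kJ/s = -2704.8 kW
Heat removed = 9737.4 MJ/h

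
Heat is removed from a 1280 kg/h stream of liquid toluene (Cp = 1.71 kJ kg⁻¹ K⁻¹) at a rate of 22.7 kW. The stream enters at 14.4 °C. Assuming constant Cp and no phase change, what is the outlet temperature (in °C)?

T_out = -22.9 °C

Q = 22.7 kW = 81720 kJ/h
ΔT = Q/(ṁ·Cp) = 81720/(1280×1.71) = 37.336 K
T_out = 14.4 − 37.336 = -22.936 °C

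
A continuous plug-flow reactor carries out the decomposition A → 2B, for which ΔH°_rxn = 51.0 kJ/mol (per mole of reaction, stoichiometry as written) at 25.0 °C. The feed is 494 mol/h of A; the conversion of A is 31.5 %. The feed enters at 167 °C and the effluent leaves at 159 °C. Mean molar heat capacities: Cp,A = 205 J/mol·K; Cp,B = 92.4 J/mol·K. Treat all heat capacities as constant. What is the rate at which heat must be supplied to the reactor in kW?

Extent of reaction ξ = 0.315 × 494 = 155.61 mol/h
Reaction term: ξ·ΔH°_rxn = 155.61 × 51.0 = 7936.1 kJ/h
Sensible, feed 167→25 °C: -14380 kJ/h
Outlet flows (mol/h): A 338.39, B 311.22
Sensible, products 25→159 °C: 13149 kJ/h
Q = ΔH = 6704.7 kJ/h = 1.8624 kW
Heat supplied = 1.8624 kW

Q_in = 1.86 kW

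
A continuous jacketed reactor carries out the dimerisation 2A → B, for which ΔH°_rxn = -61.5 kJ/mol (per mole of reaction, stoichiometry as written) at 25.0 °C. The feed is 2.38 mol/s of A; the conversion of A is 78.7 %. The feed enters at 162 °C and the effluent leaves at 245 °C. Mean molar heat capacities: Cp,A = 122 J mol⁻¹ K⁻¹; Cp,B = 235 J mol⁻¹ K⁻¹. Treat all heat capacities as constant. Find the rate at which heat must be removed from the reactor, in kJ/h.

Q_out = 127000 kJ/h

Extent of reaction ξ = 0.787 × 2.38 / 2 = 0.93653 mol/s
Reaction term: ξ·ΔH°_rxn = 0.93653 × -61.5 = -57.597 kJ/s
Sensible, feed 162→25 °C: -39.779 kJ/s
Outlet flows (mol/s): A 0.50694, B 0.93653
Sensible, products 25→245 °C: 62.025 kJ/s
Q = ΔH = -35.351 kJ/s = -35.351 kW
Heat removed = 127260 kJ/h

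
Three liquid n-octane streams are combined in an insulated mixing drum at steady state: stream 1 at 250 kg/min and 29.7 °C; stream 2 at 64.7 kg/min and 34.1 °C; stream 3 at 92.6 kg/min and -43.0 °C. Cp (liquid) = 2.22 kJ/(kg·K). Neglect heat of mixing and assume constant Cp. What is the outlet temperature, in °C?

T_out = 13.9 °C

No heat crosses the boundary, so H_out = H_in.
Σ ṁᵢCp,ᵢTᵢ = 250×2.22×29.7 + 64.7×2.22×34.1 + 92.6×2.22×-43.0 = 12542
Σ ṁᵢCp,ᵢ = 250×2.22 + 64.7×2.22 + 92.6×2.22 = 904.21
T_out = 12542 / 904.21 = 13.871 °C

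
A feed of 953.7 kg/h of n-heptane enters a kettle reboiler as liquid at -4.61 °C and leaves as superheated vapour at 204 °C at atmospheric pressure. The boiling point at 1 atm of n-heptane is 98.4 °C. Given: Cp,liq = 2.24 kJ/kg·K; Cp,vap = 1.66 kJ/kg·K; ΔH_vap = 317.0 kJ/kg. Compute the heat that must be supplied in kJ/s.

liquid -4.61→98.4 °C: 230.74 kJ/kg
vaporisation at 98.4 °C: 317 kJ/kg
vapour 98.4→204 °C: 175.3 kJ/kg
Δh = 230.74 + 317 + 175.3 = 723.04 kJ/kg
Q = ṁ·Δh = 953.7 kg/h × 723.04 kJ/kg = 689560 kJ/h
|Q| = 191.54 kW

Q = 192 kJ/s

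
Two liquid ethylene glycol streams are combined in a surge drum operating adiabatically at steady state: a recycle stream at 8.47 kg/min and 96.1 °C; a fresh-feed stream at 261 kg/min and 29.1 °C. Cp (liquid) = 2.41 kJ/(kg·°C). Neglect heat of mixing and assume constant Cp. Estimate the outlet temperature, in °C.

T_out = 31.2 °C

Adiabatic, steady state ⇒ Σ ṁᵢCp,ᵢ(T_out − Tᵢ) = 0
Σ ṁᵢCp,ᵢTᵢ = 8.47×2.41×96.1 + 261×2.41×29.1 = 20266
Σ ṁᵢCp,ᵢ = 8.47×2.41 + 261×2.41 = 649.42
T_out = 20266 / 649.42 = 31.206 °C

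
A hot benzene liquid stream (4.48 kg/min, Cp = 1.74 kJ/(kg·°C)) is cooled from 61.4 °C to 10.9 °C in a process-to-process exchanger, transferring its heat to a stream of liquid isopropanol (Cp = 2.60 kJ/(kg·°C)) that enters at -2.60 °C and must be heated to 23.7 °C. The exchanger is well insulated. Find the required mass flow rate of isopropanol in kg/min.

Heat released by hot stream: Q = 4.48 × 1.74 × (61.4 − 10.9) = 393.66 kJ/min
Energy balance on cold side (adiabatic exchanger): Q = ṁ_c·Cp_c·(T_c,out − T_c,in)
ṁ_c = 393.66 / [2.60 × (23.7 − -2.60)] = 5.7569 kg/min

ṁ_c = 5.76 kg/min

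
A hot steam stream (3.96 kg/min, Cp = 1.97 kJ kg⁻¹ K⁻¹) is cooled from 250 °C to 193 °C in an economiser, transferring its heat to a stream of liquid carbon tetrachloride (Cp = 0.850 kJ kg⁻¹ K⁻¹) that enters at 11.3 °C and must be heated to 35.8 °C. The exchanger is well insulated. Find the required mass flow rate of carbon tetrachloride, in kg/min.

ṁ_c = 21.4 kg/min

Heat released by hot stream: Q = 3.96 × 1.97 × (250 − 193) = 444.67 kJ/min
Energy balance on cold side (adiabatic exchanger): Q = ṁ_c·Cp_c·(T_c,out − T_c,in)
ṁ_c = 444.67 / [0.850 × (35.8 − 11.3)] = 21.353 kg/min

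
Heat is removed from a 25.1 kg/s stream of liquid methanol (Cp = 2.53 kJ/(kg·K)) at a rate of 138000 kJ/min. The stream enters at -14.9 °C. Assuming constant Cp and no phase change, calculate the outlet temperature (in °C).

T_out = -51.1 °C

Q = 138000 kJ/min = 2300 kJ/s
ΔT = Q/(ṁ·Cp) = 2300/(25.1×2.53) = 36.219 K
T_out = -14.9 − 36.219 = -51.119 °C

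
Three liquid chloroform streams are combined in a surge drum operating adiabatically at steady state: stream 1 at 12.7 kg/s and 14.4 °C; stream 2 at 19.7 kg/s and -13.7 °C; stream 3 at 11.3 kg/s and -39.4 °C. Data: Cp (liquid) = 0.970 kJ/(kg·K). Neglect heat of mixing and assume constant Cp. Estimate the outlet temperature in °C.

Adiabatic, steady state ⇒ Σ ṁᵢCp,ᵢ(T_out − Tᵢ) = 0
Σ ṁᵢCp,ᵢTᵢ = 12.7×0.970×14.4 + 19.7×0.970×-13.7 + 11.3×0.970×-39.4 = -516.26
Σ ṁᵢCp,ᵢ = 12.7×0.970 + 19.7×0.970 + 11.3×0.970 = 42.389
T_out = -516.26 / 42.389 = -12.179 °C

T_out = -12.2 °C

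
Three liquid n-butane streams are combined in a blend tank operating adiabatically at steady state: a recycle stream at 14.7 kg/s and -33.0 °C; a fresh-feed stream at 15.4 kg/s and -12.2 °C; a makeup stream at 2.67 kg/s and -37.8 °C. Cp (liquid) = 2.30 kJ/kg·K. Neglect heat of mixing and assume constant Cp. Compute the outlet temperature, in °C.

No heat crosses the boundary, so H_out = H_in.
Σ ṁᵢCp,ᵢTᵢ = 14.7×2.30×-33.0 + 15.4×2.30×-12.2 + 2.67×2.30×-37.8 = -1780
Σ ṁᵢCp,ᵢ = 14.7×2.30 + 15.4×2.30 + 2.67×2.30 = 75.371
T_out = -1780 / 75.371 = -23.616 °C

T_out = -23.6 °C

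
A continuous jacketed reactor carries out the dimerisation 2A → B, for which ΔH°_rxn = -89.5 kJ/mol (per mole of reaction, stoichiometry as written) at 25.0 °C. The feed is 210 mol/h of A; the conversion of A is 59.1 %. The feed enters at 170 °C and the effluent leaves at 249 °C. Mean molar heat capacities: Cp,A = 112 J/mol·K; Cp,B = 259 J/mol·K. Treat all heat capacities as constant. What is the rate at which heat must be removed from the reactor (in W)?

Q_out = 891 W

Extent of reaction ξ = 0.591 × 210 / 2 = 62.055 mol/h
Reaction term: ξ·ΔH°_rxn = 62.055 × -89.5 = -5553.9 kJ/h
Sensible, feed 170→25 °C: -3410.4 kJ/h
Outlet flows (mol/h): A 85.89, B 62.055
Sensible, products 25→249 °C: 5755 kJ/h
Q = ΔH = -3209.3 kJ/h = -0.89148 kW
Heat removed = 891.48 W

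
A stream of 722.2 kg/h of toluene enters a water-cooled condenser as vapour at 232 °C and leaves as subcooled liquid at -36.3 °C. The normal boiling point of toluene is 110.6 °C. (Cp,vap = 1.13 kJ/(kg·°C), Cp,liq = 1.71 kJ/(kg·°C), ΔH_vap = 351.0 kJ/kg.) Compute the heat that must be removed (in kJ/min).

vapour 232→110.6 °C: -137.18 kJ/kg
condensation at 110.6 °C: -351 kJ/kg
liquid 110.6→-36.3 °C: -251.2 kJ/kg
Δh = -137.18 + -351 + -251.2 = -739.38 kJ/kg
Q = ṁ·Δh = 722.2 kg/h × -739.38 kJ/kg = -533980 kJ/h
|Q| = 148.33 kW = 8899.7 kJ/min

Q_c = 8900 kJ/min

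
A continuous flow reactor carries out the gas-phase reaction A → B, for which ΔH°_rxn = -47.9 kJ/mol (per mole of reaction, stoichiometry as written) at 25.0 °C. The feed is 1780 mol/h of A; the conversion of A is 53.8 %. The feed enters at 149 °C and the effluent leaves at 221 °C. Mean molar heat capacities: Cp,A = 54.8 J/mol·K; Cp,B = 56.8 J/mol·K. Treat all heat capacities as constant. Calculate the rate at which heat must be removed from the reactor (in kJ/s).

Extent of reaction ξ = 0.538 × 1780 = 957.64 mol/h
Reaction term: ξ·ΔH°_rxn = 957.64 × -47.9 = -45871 kJ/h
Sensible, feed 149→25 °C: -12095 kJ/h
Outlet flows (mol/h): A 822.36, B 957.64
Sensible, products 25→221 °C: 19494 kJ/h
Q = ΔH = -38472 kJ/h = -10.687 kW
Heat removed = 10.687 kJ/s

Q_out = 10.7 kJ/s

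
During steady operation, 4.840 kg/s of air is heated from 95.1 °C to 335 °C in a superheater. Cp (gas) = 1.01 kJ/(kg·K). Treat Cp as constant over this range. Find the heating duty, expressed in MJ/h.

Q = 4220 MJ/h

Q = ṁ·Cp·ΔT = 4.840 × 1.01 × (335 − 95.1) = 1172.7 kJ/s
Heating duty = 4221.8 MJ/h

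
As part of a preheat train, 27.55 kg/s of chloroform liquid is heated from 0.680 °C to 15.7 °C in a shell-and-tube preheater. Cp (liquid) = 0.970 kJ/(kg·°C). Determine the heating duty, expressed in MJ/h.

Q = 1440 MJ/h

Q = ṁ·Cp·ΔT = 27.55 × 0.970 × (15.7 − 0.680) = 401.39 kJ/s
Heating duty = 1445 MJ/h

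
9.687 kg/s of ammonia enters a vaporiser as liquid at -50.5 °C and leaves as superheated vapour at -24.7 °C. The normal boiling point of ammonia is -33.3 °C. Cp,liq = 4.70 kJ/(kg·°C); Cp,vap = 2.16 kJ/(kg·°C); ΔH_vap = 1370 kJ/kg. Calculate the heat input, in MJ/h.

Q = 51200 MJ/h

liquid -50.5→-33.3 °C: 80.84 kJ/kg
vaporisation at -33.3 °C: 1370 kJ/kg
vapour -33.3→-24.7 °C: 18.576 kJ/kg
Δh = 80.84 + 1370 + 18.576 = 1469.4 kJ/kg
Q = ṁ·Δh = 9.687 kg/s × 1469.4 kJ/kg = 14234 kJ/s
|Q| = 14234 kW = 51243 MJ/h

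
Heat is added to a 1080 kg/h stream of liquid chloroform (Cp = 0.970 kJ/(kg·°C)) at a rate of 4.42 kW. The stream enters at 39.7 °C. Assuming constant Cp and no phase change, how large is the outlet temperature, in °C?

T_out = 54.9 °C

Q = 4.42 kW = 15912 kJ/h
ΔT = Q/(ṁ·Cp) = 15912/(1080×0.970) = 15.189 K
T_out = 39.7 + 15.189 = 54.889 °C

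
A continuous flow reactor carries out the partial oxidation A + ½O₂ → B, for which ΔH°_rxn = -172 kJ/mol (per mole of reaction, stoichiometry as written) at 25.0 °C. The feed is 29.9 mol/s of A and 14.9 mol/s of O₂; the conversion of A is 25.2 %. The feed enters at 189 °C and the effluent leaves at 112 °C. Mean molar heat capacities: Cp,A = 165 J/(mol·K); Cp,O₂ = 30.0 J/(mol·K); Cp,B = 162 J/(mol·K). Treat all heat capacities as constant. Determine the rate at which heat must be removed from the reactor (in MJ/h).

Extent of reaction ξ = 0.252 × 29.9 = 7.5348 mol/s
Reaction term: ξ·ΔH°_rxn = 7.5348 × -172 = -1296 kJ/s
Sensible, feed 189→25 °C: -882.4 kJ/s
Outlet flows (mol/s): A 22.365, O₂ 11.133, B 7.5348
Sensible, products 25→112 °C: 456.3 kJ/s
Q = ΔH = -1722.1 kJ/s = -1722.1 kW
Heat removed = 6199.5 MJ/h

Q_out = 6200 MJ/h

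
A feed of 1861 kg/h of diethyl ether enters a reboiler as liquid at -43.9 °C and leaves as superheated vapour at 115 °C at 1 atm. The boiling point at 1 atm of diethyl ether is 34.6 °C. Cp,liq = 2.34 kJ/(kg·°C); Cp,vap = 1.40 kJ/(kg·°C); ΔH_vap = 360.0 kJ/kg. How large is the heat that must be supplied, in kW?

liquid -43.9→34.6 °C: 183.69 kJ/kg
vaporisation at 34.6 °C: 360 kJ/kg
vapour 34.6→115 °C: 112.56 kJ/kg
Δh = 183.69 + 360 + 112.56 = 656.25 kJ/kg
Q = ṁ·Δh = 1861 kg/h × 656.25 kJ/kg = 1.2213e+06 kJ/h
|Q| = 339.24 kW

Q = 339 kW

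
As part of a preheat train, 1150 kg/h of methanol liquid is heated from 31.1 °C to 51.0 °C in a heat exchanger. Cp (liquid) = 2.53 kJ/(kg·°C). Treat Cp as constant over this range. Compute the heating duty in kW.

Q = ṁ·Cp·ΔT = 1150 × 2.53 × (51.0 − 31.1) = 57899 kJ/h
Converting: 57899 / 3600 s = 16.083 kW

Q = 16.1 kW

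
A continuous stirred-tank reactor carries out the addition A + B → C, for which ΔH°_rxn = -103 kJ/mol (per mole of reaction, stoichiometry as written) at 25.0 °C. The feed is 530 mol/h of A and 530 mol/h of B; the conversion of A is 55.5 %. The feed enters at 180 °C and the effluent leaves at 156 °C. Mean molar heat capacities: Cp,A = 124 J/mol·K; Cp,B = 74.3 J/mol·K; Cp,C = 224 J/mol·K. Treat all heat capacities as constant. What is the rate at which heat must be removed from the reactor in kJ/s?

Q_out = 8.84 kJ/s

Extent of reaction ξ = 0.555 × 530 = 294.15 mol/h
Reaction term: ξ·ΔH°_rxn = 294.15 × -103 = -30297 kJ/h
Sensible, feed 180→25 °C: -16290 kJ/h
Outlet flows (mol/h): A 235.85, B 235.85, C 294.15
Sensible, products 25→156 °C: 14758 kJ/h
Q = ΔH = -31830 kJ/h = -8.8415 kW
Heat removed = 8.8415 kJ/s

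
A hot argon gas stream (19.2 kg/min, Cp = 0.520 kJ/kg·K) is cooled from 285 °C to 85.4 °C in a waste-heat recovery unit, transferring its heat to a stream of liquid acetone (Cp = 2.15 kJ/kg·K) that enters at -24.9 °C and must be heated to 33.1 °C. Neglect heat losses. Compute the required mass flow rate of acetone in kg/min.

ṁ_c = 16.0 kg/min

Heat released by hot stream: Q = 19.2 × 0.520 × (285 − 85.4) = 1992.8 kJ/min
Energy balance on cold side (adiabatic exchanger): Q = ṁ_c·Cp_c·(T_c,out − T_c,in)
ṁ_c = 1992.8 / [2.15 × (33.1 − -24.9)] = 15.981 kg/min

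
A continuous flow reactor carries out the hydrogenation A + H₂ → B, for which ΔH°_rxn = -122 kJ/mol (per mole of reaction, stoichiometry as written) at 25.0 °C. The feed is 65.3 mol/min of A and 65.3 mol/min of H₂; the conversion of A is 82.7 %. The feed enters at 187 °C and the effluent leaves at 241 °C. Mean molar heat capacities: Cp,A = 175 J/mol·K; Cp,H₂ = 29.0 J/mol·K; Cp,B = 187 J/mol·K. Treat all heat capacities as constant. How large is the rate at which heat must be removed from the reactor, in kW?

Extent of reaction ξ = 0.827 × 65.3 = 54.003 mol/min
Reaction term: ξ·ΔH°_rxn = 54.003 × -122 = -6588.4 kJ/min
Sensible, feed 187→25 °C: -2158 kJ/min
Outlet flows (mol/min): A 11.297, H₂ 11.297, B 54.003
Sensible, products 25→241 °C: 2679.1 kJ/min
Q = ΔH = -6067.3 kJ/min = -101.12 kW
Heat removed = 101.12 kW

Q_out = 101 kW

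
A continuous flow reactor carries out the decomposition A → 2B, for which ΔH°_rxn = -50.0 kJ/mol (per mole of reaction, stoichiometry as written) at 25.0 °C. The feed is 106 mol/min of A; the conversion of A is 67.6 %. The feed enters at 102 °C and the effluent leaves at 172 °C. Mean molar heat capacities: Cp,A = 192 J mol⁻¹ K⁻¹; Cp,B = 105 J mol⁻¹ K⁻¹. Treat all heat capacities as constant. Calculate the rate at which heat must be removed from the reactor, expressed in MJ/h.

Extent of reaction ξ = 0.676 × 106 = 71.656 mol/min
Reaction term: ξ·ΔH°_rxn = 71.656 × -50.0 = -3582.8 kJ/min
Sensible, feed 102→25 °C: -1567.1 kJ/min
Outlet flows (mol/min): A 34.344, B 143.31
Sensible, products 25→172 °C: 3181.3 kJ/min
Q = ΔH = -1968.6 kJ/min = -32.809 kW
Heat removed = 118.11 MJ/h

Q_out = 118 MJ/h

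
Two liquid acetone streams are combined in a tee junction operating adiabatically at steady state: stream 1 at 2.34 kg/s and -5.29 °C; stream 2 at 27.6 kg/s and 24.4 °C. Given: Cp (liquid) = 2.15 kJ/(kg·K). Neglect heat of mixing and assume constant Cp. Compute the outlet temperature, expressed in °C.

T_out = 22.1 °C

No heat crosses the boundary, so H_out = H_in.
T_out = Σ ṁᵢCp,ᵢTᵢ / Σ ṁᵢCp,ᵢ
      = 1421.3 / 64.371 = 22.08 °C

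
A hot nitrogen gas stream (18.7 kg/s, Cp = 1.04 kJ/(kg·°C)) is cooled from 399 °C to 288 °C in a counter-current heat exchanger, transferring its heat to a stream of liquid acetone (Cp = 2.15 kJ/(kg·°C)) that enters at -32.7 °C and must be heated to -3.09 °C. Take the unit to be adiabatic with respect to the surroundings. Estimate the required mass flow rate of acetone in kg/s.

Heat released by hot stream: Q = 18.7 × 1.04 × (399 − 288) = 2158.7 kJ/s
Energy balance on cold side (adiabatic exchanger): Q = ṁ_c·Cp_c·(T_c,out − T_c,in)
ṁ_c = 2158.7 / [2.15 × (-3.09 − -32.7)] = 33.909 kg/s

ṁ_c = 33.9 kg/s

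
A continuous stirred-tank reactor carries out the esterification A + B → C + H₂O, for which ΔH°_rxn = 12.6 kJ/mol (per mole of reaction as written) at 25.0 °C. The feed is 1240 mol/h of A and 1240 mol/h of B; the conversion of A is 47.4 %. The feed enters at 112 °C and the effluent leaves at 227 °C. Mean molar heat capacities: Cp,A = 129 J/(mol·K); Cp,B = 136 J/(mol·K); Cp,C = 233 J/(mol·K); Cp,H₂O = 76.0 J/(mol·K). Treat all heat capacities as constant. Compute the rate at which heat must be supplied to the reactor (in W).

Extent of reaction ξ = 0.474 × 1240 = 587.76 mol/h
Reaction term: ξ·ΔH°_rxn = 587.76 × 12.6 = 7405.8 kJ/h
Sensible, feed 112→25 °C: -28588 kJ/h
Outlet flows (mol/h): A 652.24, B 652.24, C 587.76, H₂O 587.76
Sensible, products 25→227 °C: 71601 kJ/h
Q = ΔH = 50419 kJ/h = 14.005 kW
Heat supplied = 14005 W

Q_in = 14000 W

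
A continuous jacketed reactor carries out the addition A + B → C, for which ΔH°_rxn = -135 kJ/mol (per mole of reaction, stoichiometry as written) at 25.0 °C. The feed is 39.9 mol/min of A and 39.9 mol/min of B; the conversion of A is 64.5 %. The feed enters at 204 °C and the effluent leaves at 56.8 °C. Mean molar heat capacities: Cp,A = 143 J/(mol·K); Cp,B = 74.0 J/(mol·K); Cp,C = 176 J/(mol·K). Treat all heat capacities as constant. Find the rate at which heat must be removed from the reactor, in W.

Extent of reaction ξ = 0.645 × 39.9 = 25.735 mol/min
Reaction term: ξ·ΔH°_rxn = 25.735 × -135 = -3474.3 kJ/min
Sensible, feed 204→25 °C: -1549.8 kJ/min
Outlet flows (mol/min): A 14.165, B 14.165, C 25.735
Sensible, products 25→56.8 °C: 241.78 kJ/min
Q = ΔH = -4782.3 kJ/min = -79.706 kW
Heat removed = 79706 W

Q_out = 79700 W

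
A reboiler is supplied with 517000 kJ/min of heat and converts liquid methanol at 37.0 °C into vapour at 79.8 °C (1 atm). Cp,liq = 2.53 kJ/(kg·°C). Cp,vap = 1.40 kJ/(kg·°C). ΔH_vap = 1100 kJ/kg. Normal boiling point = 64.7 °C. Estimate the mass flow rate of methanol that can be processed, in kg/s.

Δh = 2.53×(64.7−37.0) + 1100 + 1.40×(79.8−64.7) = 1191.2 kJ/kg
Q = 517000 kJ/min = 8616.7 kJ/s = 8616.7 kJ/s
ṁ = Q/Δh = 8616.7 / 1191.2 = 7.2335 kg/s

ṁ = 7.23 kg/s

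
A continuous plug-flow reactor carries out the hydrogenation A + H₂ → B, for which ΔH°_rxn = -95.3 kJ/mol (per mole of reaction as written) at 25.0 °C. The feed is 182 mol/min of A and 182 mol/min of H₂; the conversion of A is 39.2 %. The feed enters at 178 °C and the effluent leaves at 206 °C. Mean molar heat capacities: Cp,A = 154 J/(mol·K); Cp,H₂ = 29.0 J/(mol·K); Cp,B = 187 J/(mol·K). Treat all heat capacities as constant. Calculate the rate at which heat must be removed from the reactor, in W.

Extent of reaction ξ = 0.392 × 182 = 71.344 mol/min
Reaction term: ξ·ΔH°_rxn = 71.344 × -95.3 = -6799.1 kJ/min
Sensible, feed 178→25 °C: -5095.8 kJ/min
Outlet flows (mol/min): A 110.66, H₂ 110.66, B 71.344
Sensible, products 25→206 °C: 6080 kJ/min
Q = ΔH = -5814.9 kJ/min = -96.914 kW
Heat removed = 96914 W

Q_out = 96900 W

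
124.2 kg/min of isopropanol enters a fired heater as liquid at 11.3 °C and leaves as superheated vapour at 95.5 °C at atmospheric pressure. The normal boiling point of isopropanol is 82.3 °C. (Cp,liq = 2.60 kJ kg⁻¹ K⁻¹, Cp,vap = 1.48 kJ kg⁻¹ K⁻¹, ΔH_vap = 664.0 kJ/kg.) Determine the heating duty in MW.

Q = 1.80 MW

liquid 11.3→82.3 °C: 184.6 kJ/kg
vaporisation at 82.3 °C: 664 kJ/kg
vapour 82.3→95.5 °C: 19.536 kJ/kg
Δh = 184.6 + 664 + 19.536 = 868.14 kJ/kg
Q = ṁ·Δh = 124.2 kg/min × 868.14 kJ/kg = 107820 kJ/min
|Q| = 1797 kW = 1.797 MW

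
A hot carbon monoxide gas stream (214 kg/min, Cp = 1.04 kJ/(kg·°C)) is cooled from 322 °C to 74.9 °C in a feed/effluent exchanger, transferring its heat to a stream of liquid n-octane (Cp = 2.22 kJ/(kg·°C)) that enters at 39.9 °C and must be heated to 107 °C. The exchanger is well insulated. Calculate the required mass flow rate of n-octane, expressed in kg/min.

ṁ_c = 369 kg/min

Heat released by hot stream: Q = 214 × 1.04 × (322 − 74.9) = 54995 kJ/min
Energy balance on cold side (adiabatic exchanger): Q = ṁ_c·Cp_c·(T_c,out − T_c,in)
ṁ_c = 54995 / [2.22 × (107 − 39.9)] = 369.19 kg/min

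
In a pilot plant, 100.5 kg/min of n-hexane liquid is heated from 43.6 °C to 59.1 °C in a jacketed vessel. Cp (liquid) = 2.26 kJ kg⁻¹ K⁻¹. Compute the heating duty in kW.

Q = ṁ·Cp·ΔT = 100.5 × 2.26 × (59.1 − 43.6) = 3520.5 kJ/min
Converting: 3520.5 / 60 s = 58.675 kW

Q = 58.7 kW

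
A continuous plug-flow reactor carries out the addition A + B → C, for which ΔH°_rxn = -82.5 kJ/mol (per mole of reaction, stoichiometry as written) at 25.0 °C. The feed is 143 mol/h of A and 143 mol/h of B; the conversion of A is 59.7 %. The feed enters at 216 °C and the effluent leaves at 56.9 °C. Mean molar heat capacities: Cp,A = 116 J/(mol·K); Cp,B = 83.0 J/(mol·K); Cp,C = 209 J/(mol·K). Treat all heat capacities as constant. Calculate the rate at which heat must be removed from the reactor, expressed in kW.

Extent of reaction ξ = 0.597 × 143 = 85.371 mol/h
Reaction term: ξ·ΔH°_rxn = 85.371 × -82.5 = -7043.1 kJ/h
Sensible, feed 216→25 °C: -5435.3 kJ/h
Outlet flows (mol/h): A 57.629, B 57.629, C 85.371
Sensible, products 25→56.9 °C: 935.01 kJ/h
Q = ΔH = -11543 kJ/h = -3.2065 kW
Heat removed = 3.2065 kW

Q_out = 3.21 kW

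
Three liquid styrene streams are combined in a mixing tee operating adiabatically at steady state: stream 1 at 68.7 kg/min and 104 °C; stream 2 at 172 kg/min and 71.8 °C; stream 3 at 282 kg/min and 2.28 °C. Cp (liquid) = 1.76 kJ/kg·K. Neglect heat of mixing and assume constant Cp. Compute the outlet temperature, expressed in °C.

Energy balance with Q = 0: Σ ṁᵢCp,ᵢ(T_out − Tᵢ) = 0
T_out = Σ ṁᵢCp,ᵢTᵢ / Σ ṁᵢCp,ᵢ
      = 35442 / 919.95 = 38.526 °C

T_out = 38.5 °C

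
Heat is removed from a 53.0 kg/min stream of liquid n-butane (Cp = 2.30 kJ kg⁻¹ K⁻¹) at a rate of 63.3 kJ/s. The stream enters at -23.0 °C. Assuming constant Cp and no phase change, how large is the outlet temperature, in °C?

T_out = -54.2 °C

Q = 63.3 kJ/s = 3798 kJ/min
ΔT = Q/(ṁ·Cp) = 3798/(53.0×2.30) = 31.157 K
T_out = -23.0 − 31.157 = -54.157 °C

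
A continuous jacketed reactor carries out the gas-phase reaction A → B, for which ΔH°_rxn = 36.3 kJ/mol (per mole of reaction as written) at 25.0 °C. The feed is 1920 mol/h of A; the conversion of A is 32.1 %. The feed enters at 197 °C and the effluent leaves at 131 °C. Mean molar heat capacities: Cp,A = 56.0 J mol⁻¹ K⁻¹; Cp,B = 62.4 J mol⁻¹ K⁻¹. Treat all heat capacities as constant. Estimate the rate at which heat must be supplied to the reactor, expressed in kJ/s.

Extent of reaction ξ = 0.321 × 1920 = 616.32 mol/h
Reaction term: ξ·ΔH°_rxn = 616.32 × 36.3 = 22372 kJ/h
Sensible, feed 197→25 °C: -18493 kJ/h
Outlet flows (mol/h): A 1303.7, B 616.32
Sensible, products 25→131 °C: 11815 kJ/h
Q = ΔH = 15694 kJ/h = 4.3595 kW
Heat supplied = 4.3595 kJ/s

Q_in = 4.36 kJ/s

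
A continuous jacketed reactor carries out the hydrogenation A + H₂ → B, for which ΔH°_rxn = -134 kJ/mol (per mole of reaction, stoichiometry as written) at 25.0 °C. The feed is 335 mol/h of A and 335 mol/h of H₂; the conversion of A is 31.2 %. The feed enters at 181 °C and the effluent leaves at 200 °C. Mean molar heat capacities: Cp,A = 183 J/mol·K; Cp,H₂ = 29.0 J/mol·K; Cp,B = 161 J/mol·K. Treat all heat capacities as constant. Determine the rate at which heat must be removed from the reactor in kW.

Extent of reaction ξ = 0.312 × 335 = 104.52 mol/h
Reaction term: ξ·ΔH°_rxn = 104.52 × -134 = -14006 kJ/h
Sensible, feed 181→25 °C: -11079 kJ/h
Outlet flows (mol/h): A 230.48, H₂ 230.48, B 104.52
Sensible, products 25→200 °C: 11496 kJ/h
Q = ΔH = -13589 kJ/h = -3.7748 kW
Heat removed = 3.7748 kW

Q_out = 3.77 kW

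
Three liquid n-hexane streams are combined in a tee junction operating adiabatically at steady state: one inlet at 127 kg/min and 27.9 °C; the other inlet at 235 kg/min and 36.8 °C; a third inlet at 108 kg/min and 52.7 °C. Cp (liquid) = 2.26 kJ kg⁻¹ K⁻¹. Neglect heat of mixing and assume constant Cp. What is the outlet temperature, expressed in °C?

T_out = 38.0 °C

Adiabatic, steady state ⇒ Σ ṁᵢCp,ᵢ(T_out − Tᵢ) = 0
Σ ṁᵢCp,ᵢTᵢ = 127×2.26×27.9 + 235×2.26×36.8 + 108×2.26×52.7 = 40415
Σ ṁᵢCp,ᵢ = 127×2.26 + 235×2.26 + 108×2.26 = 1062.2
T_out = 40415 / 1062.2 = 38.049 °C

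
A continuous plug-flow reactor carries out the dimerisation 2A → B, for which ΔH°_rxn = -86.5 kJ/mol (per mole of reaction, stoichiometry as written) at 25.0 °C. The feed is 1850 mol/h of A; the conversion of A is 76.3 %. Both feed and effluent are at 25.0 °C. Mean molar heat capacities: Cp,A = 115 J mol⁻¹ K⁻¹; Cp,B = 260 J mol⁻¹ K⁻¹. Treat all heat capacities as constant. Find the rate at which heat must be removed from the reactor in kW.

Extent of reaction ξ = 0.763 × 1850 / 2 = 705.77 mol/h
Reaction term: ξ·ΔH°_rxn = 705.77 × -86.5 = -61050 kJ/h
Q = ΔH = -61050 kJ/h = -16.958 kW
Heat removed = 16.958 kW

Q_out = 17.0 kW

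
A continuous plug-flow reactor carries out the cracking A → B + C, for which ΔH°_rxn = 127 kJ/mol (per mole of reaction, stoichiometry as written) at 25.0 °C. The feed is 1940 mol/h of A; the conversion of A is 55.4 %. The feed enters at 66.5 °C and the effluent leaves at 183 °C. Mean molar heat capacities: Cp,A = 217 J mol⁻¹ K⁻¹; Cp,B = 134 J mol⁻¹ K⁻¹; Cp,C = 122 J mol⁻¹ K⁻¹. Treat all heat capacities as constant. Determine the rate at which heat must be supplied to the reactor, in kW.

Extent of reaction ξ = 0.554 × 1940 = 1074.8 mol/h
Reaction term: ξ·ΔH°_rxn = 1074.8 × 127 = 136490 kJ/h
Sensible, feed 66.5→25 °C: -17471 kJ/h
Outlet flows (mol/h): A 865.24, B 1074.8, C 1074.8
Sensible, products 25→183 °C: 73138 kJ/h
Q = ΔH = 192160 kJ/h = 53.378 kW
Heat supplied = 53.378 kW

Q_in = 53.4 kW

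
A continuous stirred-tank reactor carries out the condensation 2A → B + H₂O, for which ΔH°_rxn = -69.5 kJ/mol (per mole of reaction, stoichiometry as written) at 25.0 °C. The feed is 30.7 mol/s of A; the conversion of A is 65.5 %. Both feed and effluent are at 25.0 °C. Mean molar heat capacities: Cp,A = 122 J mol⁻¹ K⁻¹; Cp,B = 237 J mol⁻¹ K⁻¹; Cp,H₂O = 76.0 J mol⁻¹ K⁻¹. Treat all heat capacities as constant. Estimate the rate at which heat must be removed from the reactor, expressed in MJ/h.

Extent of reaction ξ = 0.655 × 30.7 / 2 = 10.054 mol/s
Reaction term: ξ·ΔH°_rxn = 10.054 × -69.5 = -698.77 kJ/s
Q = ΔH = -698.77 kJ/s = -698.77 kW
Heat removed = 2515.6 MJ/h

Q_out = 2520 MJ/h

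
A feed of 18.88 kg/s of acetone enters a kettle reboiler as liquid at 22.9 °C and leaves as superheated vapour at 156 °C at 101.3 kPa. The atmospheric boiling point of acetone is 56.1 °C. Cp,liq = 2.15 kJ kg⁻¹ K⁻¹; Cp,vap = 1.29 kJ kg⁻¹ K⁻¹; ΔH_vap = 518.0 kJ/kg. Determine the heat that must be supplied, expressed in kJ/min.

liquid 22.9→56.1 °C: 71.38 kJ/kg
vaporisation at 56.1 °C: 518 kJ/kg
vapour 56.1→156 °C: 128.87 kJ/kg
Δh = 71.38 + 518 + 128.87 = 718.25 kJ/kg
Q = ṁ·Δh = 18.88 kg/s × 718.25 kJ/kg = 13561 kJ/s
|Q| = 13561 kW = 813630 kJ/min

Q = 814000 kJ/min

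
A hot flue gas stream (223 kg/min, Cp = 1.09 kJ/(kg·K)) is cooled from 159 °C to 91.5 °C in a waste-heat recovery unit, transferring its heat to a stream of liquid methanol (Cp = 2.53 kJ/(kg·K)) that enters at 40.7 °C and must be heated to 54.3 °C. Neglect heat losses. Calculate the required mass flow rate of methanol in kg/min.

Heat released by hot stream: Q = 223 × 1.09 × (159 − 91.5) = 16407 kJ/min
Energy balance on cold side (adiabatic exchanger): Q = ṁ_c·Cp_c·(T_c,out − T_c,in)
ṁ_c = 16407 / [2.53 × (54.3 − 40.7)] = 476.84 kg/min

ṁ_c = 477 kg/min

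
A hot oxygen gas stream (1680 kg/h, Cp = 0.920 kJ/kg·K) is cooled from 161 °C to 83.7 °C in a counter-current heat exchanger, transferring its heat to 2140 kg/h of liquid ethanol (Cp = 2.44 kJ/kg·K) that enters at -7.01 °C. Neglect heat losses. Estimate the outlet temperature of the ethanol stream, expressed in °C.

Heat released by hot stream: Q = 1680 × 0.920 × (161 − 83.7) = 119470 kJ/h
Energy balance on cold side (adiabatic exchanger): Q = ṁ_c·Cp_c·(T_c,out − T_c,in)
T_c,out = -7.01 + 119470/(2140 × 2.44) = 15.871 °C

T_c,out = 15.9 °C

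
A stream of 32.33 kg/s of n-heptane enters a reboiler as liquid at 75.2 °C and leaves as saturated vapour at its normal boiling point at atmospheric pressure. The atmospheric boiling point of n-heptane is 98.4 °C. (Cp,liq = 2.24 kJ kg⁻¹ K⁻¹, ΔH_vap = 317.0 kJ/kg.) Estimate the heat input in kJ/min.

Q = 716000 kJ/min

liquid 75.2→98.4 °C: 51.968 kJ/kg
vaporisation at 98.4 °C: 317 kJ/kg
Δh = 51.968 + 317 = 368.97 kJ/kg
Q = ṁ·Δh = 32.33 kg/s × 368.97 kJ/kg = 11929 kJ/s
|Q| = 11929 kW = 715720 kJ/min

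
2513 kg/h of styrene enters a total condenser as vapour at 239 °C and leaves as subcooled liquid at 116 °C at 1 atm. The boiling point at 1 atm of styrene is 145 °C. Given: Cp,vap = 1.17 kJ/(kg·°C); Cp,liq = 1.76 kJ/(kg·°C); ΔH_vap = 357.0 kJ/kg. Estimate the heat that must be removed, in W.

vapour 239→145 °C: -109.98 kJ/kg
condensation at 145 °C: -357 kJ/kg
liquid 145→116 °C: -51.04 kJ/kg
Δh = -109.98 + -357 + -51.04 = -518.02 kJ/kg
Q = ṁ·Δh = 2513 kg/h × -518.02 kJ/kg = -1.3018e+06 kJ/h
|Q| = 361.61 kW = 361610 W

Q_c = 362000 W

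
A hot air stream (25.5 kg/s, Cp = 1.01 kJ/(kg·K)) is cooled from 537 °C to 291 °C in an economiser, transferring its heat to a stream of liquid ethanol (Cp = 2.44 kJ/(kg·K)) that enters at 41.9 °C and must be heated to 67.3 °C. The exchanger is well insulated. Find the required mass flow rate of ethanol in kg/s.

ṁ_c = 102 kg/s

Heat released by hot stream: Q = 25.5 × 1.01 × (537 − 291) = 6335.7 kJ/s
Energy balance on cold side (adiabatic exchanger): Q = ṁ_c·Cp_c·(T_c,out − T_c,in)
ṁ_c = 6335.7 / [2.44 × (67.3 − 41.9)] = 102.23 kg/s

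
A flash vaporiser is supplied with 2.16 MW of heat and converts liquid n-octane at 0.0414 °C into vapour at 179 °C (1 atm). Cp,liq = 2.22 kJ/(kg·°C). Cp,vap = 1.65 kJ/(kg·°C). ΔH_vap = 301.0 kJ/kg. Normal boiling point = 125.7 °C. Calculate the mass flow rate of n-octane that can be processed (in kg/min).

ṁ = 194 kg/min

Δh = 2.22×(125.7−0.0414) + 301.0 + 1.65×(179−125.7) = 667.91 kJ/kg
Q = 2.16 MW = 2160 kJ/s = 129600 kJ/min
ṁ = Q/Δh = 129600 / 667.91 = 194.04 kg/min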